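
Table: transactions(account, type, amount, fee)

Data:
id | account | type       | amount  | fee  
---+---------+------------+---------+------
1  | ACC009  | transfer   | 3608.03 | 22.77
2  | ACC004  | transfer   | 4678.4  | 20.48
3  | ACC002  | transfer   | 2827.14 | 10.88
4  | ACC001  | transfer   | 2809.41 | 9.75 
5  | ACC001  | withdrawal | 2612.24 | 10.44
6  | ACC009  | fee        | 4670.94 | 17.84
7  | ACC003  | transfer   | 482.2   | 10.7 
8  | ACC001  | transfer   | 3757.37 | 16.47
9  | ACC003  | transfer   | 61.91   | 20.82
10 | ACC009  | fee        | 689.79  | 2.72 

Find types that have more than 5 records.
SELECT type, COUNT(*) as cnt
FROM transactions
GROUP BY type
HAVING COUNT(*) > 5

Result:
  transfer: 7

Note: HAVING filters groups after aggregation, WHERE filters rows before.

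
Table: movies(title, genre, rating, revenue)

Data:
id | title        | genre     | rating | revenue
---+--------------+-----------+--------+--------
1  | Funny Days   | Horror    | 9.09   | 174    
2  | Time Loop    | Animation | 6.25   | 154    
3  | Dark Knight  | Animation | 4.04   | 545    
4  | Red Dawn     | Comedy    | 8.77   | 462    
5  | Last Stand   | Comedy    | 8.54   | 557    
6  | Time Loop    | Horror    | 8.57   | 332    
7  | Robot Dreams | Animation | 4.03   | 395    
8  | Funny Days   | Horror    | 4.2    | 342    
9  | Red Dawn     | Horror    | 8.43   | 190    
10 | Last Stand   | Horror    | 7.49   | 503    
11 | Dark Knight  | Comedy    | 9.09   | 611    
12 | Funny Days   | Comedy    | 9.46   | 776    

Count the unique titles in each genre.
SELECT genre, COUNT(DISTINCT title)
FROM movies
GROUP BY genre

Result:
  Animation: 3 distinct
  Comedy: 4 distinct
  Horror: 4 distinct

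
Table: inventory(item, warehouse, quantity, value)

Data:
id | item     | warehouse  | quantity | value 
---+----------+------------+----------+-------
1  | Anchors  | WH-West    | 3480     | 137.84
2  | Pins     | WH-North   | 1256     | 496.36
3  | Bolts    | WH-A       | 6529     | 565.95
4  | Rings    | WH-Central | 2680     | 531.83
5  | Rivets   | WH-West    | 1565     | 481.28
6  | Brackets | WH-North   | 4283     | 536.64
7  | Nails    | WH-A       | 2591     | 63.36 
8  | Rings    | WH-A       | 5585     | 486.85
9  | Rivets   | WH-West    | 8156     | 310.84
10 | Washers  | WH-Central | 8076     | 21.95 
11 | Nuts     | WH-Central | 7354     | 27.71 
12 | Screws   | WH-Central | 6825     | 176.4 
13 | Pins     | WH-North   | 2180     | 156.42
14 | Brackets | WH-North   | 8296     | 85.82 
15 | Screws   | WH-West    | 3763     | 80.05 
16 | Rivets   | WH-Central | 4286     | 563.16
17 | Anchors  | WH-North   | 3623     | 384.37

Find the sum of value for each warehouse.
SELECT warehouse, SUM(value) as result
FROM inventory
GROUP BY warehouse

Result:
  WH-A: 1116.16
  WH-Central: 1321.05
  WH-North: 1659.61
  WH-West: 1010.01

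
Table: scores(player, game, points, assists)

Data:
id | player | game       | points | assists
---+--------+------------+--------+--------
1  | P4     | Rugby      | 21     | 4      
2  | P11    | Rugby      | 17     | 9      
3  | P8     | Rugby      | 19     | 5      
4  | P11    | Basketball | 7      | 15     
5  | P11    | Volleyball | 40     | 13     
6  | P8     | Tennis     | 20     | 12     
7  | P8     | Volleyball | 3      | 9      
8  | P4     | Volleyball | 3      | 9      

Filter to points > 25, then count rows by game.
SELECT game, COUNT(*)
FROM scores
WHERE points > 25
GROUP BY game

Note: WHERE filters rows before grouping.

Result:
  Volleyball: 1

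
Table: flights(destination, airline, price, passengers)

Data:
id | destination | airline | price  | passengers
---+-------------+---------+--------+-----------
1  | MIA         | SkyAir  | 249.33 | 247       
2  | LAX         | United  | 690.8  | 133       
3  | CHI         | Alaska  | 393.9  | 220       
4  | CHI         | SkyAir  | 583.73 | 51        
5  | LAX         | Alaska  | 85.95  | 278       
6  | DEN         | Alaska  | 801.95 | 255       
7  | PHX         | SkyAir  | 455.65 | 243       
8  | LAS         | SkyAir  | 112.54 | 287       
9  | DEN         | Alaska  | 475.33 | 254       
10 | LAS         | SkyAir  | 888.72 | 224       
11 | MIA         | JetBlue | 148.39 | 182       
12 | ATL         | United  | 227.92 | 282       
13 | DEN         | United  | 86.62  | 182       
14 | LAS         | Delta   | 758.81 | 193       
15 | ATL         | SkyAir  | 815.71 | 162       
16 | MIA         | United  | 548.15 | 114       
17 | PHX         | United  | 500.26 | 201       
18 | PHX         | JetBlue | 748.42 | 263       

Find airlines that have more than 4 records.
SELECT airline, COUNT(*) as cnt
FROM flights
GROUP BY airline
HAVING COUNT(*) > 4

Result:
  SkyAir: 6
  United: 5

Note: HAVING filters groups after aggregation, WHERE filters rows before.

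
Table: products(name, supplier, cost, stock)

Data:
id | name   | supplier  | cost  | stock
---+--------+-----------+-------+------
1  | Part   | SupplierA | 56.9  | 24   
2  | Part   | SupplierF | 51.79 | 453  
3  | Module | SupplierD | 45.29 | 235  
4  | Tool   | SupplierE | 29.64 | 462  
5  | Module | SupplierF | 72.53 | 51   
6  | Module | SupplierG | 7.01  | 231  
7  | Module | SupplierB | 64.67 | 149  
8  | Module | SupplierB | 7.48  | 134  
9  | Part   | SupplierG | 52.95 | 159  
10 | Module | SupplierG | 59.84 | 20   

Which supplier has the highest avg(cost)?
SELECT supplier, AVG(cost) as val
FROM products
GROUP BY supplier
ORDER BY val DESC
LIMIT 1

Result: SupplierF with avg(cost) = 62.16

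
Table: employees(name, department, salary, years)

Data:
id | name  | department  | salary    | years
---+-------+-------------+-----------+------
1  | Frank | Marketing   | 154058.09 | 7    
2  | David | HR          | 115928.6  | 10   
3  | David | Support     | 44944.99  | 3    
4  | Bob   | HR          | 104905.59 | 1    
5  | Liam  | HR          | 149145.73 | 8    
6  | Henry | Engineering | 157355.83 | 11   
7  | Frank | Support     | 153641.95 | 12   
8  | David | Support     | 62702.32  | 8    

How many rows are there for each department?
SELECT department, COUNT(*) as count
FROM employees
GROUP BY department

Result:
  Engineering: 1
  HR: 3
  Marketing: 1
  Support: 3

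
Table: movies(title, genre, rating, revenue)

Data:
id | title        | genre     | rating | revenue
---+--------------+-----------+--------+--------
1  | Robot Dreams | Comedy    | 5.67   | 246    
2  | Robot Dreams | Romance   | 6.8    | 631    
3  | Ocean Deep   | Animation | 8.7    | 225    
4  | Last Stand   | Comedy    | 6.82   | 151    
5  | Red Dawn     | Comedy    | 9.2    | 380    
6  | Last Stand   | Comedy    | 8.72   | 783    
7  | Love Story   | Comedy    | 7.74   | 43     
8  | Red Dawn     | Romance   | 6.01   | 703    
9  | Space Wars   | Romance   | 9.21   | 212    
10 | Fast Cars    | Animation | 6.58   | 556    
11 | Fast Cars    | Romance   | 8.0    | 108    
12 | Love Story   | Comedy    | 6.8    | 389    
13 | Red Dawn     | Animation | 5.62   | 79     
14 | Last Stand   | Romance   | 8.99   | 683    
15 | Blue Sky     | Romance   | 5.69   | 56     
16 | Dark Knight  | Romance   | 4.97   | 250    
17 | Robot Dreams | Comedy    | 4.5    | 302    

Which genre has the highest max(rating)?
SELECT genre, MAX(rating) as val
FROM movies
GROUP BY genre
ORDER BY val DESC
LIMIT 1

Result: Romance with max(rating) = 9.21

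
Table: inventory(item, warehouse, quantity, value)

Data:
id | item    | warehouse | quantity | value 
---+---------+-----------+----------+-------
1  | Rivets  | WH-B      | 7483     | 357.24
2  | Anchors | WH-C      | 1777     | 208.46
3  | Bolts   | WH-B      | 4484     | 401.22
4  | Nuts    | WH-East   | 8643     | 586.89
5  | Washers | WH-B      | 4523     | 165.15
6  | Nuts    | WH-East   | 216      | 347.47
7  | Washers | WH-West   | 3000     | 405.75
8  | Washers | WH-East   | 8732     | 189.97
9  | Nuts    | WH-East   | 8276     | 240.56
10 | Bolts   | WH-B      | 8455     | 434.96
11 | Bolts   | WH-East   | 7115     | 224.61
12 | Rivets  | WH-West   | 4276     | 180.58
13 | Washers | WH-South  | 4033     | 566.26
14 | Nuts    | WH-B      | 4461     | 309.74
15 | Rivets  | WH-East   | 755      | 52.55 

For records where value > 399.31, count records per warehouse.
SELECT warehouse, COUNT(*)
FROM inventory
WHERE value > 399.31
GROUP BY warehouse

Note: WHERE filters rows before grouping.

Result:
  WH-B: 2
  WH-East: 1
  WH-South: 1
  WH-West: 1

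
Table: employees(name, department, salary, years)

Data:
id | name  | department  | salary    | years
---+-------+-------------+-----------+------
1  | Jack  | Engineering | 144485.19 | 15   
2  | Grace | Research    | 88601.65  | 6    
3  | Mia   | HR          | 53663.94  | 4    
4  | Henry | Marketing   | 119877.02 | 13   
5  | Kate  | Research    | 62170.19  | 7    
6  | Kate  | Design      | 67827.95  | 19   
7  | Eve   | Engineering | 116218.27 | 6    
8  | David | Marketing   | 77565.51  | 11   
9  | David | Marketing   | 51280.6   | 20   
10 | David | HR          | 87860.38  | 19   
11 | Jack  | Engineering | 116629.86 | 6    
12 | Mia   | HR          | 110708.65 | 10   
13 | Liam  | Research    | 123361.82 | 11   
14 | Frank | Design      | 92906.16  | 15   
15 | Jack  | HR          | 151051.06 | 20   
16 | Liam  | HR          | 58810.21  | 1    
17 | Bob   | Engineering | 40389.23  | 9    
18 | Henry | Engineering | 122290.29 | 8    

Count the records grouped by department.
SELECT department, COUNT(*) as count
FROM employees
GROUP BY department

Result:
  Design: 2
  Engineering: 5
  HR: 5
  Marketing: 3
  Research: 3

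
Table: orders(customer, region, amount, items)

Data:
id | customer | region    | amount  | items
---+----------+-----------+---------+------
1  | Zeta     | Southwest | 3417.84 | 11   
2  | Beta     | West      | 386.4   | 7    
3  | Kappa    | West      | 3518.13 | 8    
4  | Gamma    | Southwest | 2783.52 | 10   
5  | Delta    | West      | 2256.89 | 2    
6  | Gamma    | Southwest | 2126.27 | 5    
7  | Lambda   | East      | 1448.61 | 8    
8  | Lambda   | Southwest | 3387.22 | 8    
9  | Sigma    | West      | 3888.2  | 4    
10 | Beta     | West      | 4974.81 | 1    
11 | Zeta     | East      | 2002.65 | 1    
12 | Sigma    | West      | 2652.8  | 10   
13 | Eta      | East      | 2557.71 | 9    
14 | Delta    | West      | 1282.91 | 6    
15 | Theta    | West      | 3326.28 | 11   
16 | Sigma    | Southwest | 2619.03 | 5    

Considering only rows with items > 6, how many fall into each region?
SELECT region, COUNT(*)
FROM orders
WHERE items > 6
GROUP BY region

Note: WHERE filters rows before grouping.

Result:
  East: 2
  Southwest: 3
  West: 4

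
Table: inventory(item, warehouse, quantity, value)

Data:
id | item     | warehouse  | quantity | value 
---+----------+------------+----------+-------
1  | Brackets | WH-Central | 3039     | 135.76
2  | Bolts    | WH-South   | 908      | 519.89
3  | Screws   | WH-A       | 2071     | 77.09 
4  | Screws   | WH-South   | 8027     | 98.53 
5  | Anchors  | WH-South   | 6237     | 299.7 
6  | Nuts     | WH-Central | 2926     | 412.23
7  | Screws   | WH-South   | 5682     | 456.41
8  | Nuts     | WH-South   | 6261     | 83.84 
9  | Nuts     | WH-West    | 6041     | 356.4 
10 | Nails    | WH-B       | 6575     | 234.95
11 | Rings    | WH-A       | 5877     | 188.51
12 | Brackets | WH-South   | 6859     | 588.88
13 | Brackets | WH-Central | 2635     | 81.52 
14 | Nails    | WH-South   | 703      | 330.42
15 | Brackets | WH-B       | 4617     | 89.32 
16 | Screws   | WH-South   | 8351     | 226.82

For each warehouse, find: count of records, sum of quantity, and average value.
SELECT warehouse,
       COUNT(*) as cnt,
       SUM(quantity) as total_quantity,
       AVG(value) as avg_value
FROM inventory
GROUP BY warehouse

Result:
  WH-A: 2 records, 7948 total quantity, 132.80 avg value
  WH-B: 2 records, 11192 total quantity, 162.14 avg value
  WH-Central: 3 records, 8600 total quantity, 209.84 avg value
  WH-South: 8 records, 43028 total quantity, 325.56 avg value
  WH-West: 1 records, 6041 total quantity, 356.40 avg value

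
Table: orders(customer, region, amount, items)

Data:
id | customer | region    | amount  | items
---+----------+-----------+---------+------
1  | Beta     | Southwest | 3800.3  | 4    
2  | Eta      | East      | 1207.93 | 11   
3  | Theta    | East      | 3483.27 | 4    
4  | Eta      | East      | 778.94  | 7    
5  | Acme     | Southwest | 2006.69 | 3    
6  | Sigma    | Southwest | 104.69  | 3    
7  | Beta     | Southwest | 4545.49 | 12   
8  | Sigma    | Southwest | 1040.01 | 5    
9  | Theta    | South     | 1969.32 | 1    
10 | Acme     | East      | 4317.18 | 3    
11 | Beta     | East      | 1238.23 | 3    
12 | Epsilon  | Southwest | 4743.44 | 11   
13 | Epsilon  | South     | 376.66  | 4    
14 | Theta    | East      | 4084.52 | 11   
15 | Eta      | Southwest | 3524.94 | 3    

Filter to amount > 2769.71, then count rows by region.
SELECT region, COUNT(*)
FROM orders
WHERE amount > 2769.71
GROUP BY region

Note: WHERE filters rows before grouping.

Result:
  East: 3
  Southwest: 4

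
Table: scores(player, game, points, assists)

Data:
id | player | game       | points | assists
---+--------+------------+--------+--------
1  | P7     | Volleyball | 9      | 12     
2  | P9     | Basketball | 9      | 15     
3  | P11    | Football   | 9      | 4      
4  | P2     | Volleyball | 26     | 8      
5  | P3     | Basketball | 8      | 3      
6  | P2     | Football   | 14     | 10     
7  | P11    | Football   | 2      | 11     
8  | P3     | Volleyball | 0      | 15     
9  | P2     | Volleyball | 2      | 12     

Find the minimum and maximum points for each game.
SELECT game, MIN(points), MAX(points)
FROM scores
GROUP BY game

Result:
  Basketball: min=8, max=9
  Football: min=2, max=14
  Volleyball: min=0, max=26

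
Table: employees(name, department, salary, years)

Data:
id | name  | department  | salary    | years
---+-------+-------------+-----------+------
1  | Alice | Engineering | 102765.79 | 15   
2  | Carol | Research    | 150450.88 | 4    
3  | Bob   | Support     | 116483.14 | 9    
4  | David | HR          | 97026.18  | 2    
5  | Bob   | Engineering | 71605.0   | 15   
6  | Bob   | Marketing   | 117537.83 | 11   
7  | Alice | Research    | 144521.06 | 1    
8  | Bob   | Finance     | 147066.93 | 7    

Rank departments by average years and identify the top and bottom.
SELECT department, AVG(years)
FROM employees
GROUP BY department
ORDER BY AVG(years)

All groups:
  HR: 2.00
  Research: 2.50
  Finance: 7.00
  Support: 9.00
  Marketing: 11.00
  Engineering: 15.00

Highest: Engineering (15.00)
Lowest: HR (2.00)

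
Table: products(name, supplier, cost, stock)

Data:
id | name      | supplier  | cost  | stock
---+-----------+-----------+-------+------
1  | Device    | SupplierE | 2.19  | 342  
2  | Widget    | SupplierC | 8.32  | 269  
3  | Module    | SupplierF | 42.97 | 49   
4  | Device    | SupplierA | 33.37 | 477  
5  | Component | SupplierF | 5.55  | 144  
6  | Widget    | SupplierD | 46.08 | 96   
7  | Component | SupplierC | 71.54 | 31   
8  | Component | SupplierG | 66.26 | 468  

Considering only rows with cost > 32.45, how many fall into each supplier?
SELECT supplier, COUNT(*)
FROM products
WHERE cost > 32.45
GROUP BY supplier

Note: WHERE filters rows before grouping.

Result:
  SupplierA: 1
  SupplierC: 1
  SupplierD: 1
  SupplierF: 1
  SupplierG: 1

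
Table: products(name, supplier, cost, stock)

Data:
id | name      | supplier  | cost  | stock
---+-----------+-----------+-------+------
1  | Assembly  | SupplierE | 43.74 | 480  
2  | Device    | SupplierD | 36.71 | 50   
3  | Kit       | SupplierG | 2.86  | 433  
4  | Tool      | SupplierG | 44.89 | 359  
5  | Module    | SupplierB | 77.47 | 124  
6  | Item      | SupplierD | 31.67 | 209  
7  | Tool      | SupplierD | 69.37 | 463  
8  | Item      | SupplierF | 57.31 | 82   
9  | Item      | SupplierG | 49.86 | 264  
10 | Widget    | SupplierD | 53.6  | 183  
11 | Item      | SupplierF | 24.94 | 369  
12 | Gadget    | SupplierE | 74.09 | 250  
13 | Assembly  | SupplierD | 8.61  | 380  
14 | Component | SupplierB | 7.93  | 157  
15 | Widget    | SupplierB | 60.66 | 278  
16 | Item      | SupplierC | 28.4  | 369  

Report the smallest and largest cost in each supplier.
SELECT supplier, MIN(cost), MAX(cost)
FROM products
GROUP BY supplier

Result:
  SupplierB: min=7.93, max=77.47
  SupplierC: min=28.40, max=28.40
  SupplierD: min=8.61, max=69.37
  SupplierE: min=43.74, max=74.09
  SupplierF: min=24.94, max=57.31
  SupplierG: min=2.86, max=49.86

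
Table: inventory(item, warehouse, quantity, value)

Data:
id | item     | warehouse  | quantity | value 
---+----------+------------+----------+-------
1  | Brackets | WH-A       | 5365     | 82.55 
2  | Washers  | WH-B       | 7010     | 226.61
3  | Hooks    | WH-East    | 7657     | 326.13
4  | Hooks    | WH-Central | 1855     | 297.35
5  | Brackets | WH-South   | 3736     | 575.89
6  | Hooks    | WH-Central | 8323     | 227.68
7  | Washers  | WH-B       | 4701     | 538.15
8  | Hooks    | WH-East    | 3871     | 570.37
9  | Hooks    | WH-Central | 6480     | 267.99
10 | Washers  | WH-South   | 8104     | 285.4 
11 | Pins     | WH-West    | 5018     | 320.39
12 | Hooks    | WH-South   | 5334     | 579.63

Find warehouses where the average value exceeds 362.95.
SELECT warehouse, AVG(value)
FROM inventory
GROUP BY warehouse
HAVING AVG(value) > 362.95

Result:
  WH-B: avg=382.38
  WH-East: avg=448.25
  WH-South: avg=480.31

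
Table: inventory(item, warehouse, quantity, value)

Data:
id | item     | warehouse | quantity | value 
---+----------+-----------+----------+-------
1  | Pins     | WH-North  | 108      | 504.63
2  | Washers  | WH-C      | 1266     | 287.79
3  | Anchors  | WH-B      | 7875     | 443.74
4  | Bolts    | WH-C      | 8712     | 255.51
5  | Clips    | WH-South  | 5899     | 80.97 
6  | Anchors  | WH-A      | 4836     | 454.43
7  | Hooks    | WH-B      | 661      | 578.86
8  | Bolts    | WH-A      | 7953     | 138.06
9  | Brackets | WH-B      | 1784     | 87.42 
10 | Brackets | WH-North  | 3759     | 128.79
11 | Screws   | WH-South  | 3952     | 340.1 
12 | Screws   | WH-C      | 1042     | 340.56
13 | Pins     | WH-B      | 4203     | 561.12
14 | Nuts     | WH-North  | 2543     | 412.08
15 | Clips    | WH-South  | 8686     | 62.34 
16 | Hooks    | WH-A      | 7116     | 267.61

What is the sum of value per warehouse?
SELECT warehouse, SUM(value) as result
FROM inventory
GROUP BY warehouse

Result:
  WH-A: 860.10
  WH-B: 1671.14
  WH-C: 883.86
  WH-North: 1045.50
  WH-South: 483.41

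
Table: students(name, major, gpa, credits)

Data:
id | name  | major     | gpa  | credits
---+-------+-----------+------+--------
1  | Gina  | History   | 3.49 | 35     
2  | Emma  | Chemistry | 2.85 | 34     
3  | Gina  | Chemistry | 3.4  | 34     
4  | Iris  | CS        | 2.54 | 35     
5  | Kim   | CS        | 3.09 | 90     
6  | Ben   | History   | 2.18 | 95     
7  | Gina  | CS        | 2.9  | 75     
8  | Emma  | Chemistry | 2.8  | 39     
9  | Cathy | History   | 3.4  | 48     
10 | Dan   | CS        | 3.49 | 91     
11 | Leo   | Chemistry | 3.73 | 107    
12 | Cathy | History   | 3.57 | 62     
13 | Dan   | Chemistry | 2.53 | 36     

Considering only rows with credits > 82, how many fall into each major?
SELECT major, COUNT(*)
FROM students
WHERE credits > 82
GROUP BY major

Note: WHERE filters rows before grouping.

Result:
  CS: 2
  Chemistry: 1
  History: 1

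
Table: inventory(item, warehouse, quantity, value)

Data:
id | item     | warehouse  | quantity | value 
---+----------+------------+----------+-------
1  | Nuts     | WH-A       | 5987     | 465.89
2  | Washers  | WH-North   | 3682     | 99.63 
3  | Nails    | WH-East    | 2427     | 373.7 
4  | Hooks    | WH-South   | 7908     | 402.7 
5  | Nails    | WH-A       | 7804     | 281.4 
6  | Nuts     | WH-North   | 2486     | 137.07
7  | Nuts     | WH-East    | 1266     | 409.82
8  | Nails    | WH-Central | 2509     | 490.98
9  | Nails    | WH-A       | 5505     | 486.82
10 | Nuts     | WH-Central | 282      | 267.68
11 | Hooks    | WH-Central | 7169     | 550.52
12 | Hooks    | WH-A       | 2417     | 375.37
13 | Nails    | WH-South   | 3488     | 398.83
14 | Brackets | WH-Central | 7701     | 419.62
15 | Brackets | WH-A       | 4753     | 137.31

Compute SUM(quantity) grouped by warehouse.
SELECT warehouse, SUM(quantity) as result
FROM inventory
GROUP BY warehouse

Result:
  WH-A: 26466
  WH-Central: 17661
  WH-East: 3693
  WH-North: 6168
  WH-South: 11396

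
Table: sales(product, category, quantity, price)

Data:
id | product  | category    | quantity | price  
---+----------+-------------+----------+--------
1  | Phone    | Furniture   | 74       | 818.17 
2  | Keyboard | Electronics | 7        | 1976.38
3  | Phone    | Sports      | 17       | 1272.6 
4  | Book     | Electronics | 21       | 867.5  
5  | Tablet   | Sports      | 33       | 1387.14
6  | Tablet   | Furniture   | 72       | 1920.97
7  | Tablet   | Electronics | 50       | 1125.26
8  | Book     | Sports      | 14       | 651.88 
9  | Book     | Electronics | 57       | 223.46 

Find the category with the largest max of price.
SELECT category, MAX(price) as val
FROM sales
GROUP BY category
ORDER BY val DESC
LIMIT 1

Result: Electronics with max(price) = 1976.38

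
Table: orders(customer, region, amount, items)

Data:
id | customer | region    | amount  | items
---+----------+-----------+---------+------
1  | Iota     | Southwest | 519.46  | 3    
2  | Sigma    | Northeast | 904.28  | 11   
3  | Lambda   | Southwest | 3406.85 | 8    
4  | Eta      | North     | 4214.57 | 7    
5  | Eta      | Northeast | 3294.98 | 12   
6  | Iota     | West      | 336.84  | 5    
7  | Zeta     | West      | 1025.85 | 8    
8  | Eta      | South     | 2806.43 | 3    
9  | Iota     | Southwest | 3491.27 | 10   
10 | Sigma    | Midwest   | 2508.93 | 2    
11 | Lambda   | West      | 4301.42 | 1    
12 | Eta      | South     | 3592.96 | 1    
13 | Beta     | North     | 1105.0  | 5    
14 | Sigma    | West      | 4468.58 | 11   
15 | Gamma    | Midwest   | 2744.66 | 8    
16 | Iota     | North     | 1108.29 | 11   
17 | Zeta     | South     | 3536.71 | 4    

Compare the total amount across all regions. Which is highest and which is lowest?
SELECT region, SUM(amount)
FROM orders
GROUP BY region
ORDER BY SUM(amount)

All groups:
  Northeast: 4199.26
  Midwest: 5253.59
  North: 6427.86
  Southwest: 7417.58
  South: 9936.10
  West: 10132.69

Highest: West (10132.69)
Lowest: Northeast (4199.26)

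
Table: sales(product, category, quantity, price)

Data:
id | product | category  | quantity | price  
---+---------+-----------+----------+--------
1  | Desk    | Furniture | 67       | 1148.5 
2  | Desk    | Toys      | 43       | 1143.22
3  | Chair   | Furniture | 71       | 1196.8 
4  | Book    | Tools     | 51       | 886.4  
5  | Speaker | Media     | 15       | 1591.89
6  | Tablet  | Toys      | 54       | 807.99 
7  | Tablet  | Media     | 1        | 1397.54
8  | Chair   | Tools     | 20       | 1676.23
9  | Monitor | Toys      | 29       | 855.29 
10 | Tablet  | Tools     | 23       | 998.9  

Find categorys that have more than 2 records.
SELECT category, COUNT(*) as cnt
FROM sales
GROUP BY category
HAVING COUNT(*) > 2

Result:
  Tools: 3
  Toys: 3

Note: HAVING filters groups after aggregation, WHERE filters rows before.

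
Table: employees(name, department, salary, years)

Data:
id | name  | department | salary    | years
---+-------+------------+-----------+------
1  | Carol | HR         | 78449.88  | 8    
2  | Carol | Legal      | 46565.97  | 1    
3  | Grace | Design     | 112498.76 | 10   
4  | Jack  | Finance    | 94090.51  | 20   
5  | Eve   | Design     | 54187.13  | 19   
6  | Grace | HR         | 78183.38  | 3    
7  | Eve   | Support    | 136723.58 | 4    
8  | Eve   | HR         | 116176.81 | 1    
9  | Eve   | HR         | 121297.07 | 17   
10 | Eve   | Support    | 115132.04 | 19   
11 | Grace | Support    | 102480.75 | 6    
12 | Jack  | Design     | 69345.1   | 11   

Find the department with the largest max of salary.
SELECT department, MAX(salary) as val
FROM employees
GROUP BY department
ORDER BY val DESC
LIMIT 1

Result: Support with max(salary) = 136723.58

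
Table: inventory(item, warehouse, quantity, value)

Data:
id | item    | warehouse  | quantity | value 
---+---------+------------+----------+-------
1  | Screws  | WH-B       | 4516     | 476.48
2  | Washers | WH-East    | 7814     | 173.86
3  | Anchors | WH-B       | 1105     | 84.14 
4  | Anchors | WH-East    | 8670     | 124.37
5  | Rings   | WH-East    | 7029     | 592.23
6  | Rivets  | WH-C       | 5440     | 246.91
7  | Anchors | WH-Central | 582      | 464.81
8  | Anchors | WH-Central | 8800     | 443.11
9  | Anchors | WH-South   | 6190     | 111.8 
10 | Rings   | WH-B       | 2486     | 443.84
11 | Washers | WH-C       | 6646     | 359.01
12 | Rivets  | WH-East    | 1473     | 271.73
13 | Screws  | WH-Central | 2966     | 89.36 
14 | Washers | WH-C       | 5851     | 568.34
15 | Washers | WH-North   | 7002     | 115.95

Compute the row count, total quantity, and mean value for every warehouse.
SELECT warehouse,
       COUNT(*) as cnt,
       SUM(quantity) as total_quantity,
       AVG(value) as avg_value
FROM inventory
GROUP BY warehouse

Result:
  WH-B: 3 records, 8107 total quantity, 334.82 avg value
  WH-C: 3 records, 17937 total quantity, 391.42 avg value
  WH-Central: 3 records, 12348 total quantity, 332.43 avg value
  WH-East: 4 records, 24986 total quantity, 290.55 avg value
  WH-North: 1 records, 7002 total quantity, 115.95 avg value
  WH-South: 1 records, 6190 total quantity, 111.80 avg value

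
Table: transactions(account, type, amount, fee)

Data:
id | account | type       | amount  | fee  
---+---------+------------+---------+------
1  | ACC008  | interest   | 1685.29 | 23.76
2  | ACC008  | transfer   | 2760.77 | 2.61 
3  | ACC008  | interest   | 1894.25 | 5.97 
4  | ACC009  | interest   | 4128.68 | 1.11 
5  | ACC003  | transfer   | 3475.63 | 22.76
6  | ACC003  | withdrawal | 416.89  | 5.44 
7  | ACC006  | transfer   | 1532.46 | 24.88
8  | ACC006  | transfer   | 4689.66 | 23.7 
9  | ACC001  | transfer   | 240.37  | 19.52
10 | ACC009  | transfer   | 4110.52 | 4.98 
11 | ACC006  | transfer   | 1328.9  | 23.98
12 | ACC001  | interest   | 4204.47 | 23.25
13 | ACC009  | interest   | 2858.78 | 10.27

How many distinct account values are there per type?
SELECT type, COUNT(DISTINCT account)
FROM transactions
GROUP BY type

Result:
  interest: 3 distinct
  transfer: 5 distinct
  withdrawal: 1 distinct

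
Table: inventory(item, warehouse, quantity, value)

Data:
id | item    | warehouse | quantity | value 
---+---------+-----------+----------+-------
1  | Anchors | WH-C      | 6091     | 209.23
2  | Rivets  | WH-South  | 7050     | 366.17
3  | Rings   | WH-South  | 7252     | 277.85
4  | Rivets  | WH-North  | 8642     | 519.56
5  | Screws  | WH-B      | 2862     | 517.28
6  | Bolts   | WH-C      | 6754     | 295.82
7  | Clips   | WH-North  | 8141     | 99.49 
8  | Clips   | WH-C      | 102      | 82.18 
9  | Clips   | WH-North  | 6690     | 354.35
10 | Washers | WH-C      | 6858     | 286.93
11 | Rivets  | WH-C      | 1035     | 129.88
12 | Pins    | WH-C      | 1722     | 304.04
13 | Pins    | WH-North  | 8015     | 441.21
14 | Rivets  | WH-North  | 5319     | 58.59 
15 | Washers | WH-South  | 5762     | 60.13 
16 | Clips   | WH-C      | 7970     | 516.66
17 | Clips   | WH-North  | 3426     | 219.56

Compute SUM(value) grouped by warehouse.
SELECT warehouse, SUM(value) as result
FROM inventory
GROUP BY warehouse

Result:
  WH-B: 517.28
  WH-C: 1824.74
  WH-North: 1692.76
  WH-South: 704.15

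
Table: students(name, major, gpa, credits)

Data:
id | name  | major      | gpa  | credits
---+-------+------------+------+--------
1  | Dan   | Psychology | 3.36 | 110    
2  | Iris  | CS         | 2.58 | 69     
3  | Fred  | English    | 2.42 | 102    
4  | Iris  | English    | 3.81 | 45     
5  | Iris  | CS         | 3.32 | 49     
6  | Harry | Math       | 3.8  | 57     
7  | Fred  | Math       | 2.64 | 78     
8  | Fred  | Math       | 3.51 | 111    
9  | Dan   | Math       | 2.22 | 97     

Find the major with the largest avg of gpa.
SELECT major, AVG(gpa) as val
FROM students
GROUP BY major
ORDER BY val DESC
LIMIT 1

Result: Psychology with avg(gpa) = 3.36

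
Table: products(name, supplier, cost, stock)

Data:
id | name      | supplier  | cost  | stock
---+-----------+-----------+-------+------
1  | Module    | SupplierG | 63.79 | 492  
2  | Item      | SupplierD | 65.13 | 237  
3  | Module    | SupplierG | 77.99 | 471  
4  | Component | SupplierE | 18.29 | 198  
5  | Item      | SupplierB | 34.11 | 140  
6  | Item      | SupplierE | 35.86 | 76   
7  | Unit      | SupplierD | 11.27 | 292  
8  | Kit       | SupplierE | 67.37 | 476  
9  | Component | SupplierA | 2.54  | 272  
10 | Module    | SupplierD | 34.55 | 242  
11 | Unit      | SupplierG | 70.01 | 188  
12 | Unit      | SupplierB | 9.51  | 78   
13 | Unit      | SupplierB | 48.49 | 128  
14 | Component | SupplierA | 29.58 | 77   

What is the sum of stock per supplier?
SELECT supplier, SUM(stock) as result
FROM products
GROUP BY supplier

Result:
  SupplierA: 349
  SupplierB: 346
  SupplierD: 771
  SupplierE: 750
  SupplierG: 1151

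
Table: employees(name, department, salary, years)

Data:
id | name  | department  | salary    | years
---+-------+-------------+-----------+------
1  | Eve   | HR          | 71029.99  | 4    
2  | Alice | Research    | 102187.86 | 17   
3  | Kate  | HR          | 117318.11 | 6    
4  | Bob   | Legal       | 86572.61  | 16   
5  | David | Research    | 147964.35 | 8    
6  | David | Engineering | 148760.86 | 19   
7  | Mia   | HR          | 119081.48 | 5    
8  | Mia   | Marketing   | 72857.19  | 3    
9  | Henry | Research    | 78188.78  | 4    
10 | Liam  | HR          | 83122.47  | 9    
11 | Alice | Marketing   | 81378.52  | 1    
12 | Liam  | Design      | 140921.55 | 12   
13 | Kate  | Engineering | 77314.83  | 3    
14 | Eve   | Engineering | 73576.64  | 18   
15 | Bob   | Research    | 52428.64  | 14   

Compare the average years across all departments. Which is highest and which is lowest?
SELECT department, AVG(years)
FROM employees
GROUP BY department
ORDER BY AVG(years)

All groups:
  Marketing: 2.00
  HR: 6.00
  Research: 10.75
  Design: 12.00
  Engineering: 13.33
  Legal: 16.00

Highest: Legal (16.00)
Lowest: Marketing (2.00)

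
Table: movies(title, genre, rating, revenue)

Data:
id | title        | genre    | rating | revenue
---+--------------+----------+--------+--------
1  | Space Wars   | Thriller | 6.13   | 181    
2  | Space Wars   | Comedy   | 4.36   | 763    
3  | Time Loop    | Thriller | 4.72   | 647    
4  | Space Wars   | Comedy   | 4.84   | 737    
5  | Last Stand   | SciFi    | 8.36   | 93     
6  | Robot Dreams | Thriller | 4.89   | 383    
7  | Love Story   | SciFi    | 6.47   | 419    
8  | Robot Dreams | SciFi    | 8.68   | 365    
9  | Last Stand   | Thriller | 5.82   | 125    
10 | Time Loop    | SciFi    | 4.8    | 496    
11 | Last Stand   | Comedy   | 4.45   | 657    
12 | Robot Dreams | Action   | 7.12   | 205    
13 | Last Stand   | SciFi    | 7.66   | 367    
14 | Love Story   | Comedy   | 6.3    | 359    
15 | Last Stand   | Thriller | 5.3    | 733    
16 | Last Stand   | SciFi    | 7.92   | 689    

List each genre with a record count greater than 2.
SELECT genre, COUNT(*) as cnt
FROM movies
GROUP BY genre
HAVING COUNT(*) > 2

Result:
  Comedy: 4
  SciFi: 6
  Thriller: 5

Note: HAVING filters groups after aggregation, WHERE filters rows before.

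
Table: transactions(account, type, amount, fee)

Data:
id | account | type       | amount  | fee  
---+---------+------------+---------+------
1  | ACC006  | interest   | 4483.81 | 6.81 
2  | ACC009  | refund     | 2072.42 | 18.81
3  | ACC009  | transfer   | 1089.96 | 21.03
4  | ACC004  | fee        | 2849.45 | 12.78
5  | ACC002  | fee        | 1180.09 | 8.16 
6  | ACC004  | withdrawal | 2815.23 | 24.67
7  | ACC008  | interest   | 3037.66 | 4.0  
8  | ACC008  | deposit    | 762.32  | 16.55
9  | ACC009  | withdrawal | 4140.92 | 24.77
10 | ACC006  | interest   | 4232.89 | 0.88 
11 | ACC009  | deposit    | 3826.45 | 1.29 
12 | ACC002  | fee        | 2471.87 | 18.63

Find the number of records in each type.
SELECT type, COUNT(*) as count
FROM transactions
GROUP BY type

Result:
  deposit: 2
  fee: 3
  interest: 3
  refund: 1
  transfer: 1
  withdrawal: 2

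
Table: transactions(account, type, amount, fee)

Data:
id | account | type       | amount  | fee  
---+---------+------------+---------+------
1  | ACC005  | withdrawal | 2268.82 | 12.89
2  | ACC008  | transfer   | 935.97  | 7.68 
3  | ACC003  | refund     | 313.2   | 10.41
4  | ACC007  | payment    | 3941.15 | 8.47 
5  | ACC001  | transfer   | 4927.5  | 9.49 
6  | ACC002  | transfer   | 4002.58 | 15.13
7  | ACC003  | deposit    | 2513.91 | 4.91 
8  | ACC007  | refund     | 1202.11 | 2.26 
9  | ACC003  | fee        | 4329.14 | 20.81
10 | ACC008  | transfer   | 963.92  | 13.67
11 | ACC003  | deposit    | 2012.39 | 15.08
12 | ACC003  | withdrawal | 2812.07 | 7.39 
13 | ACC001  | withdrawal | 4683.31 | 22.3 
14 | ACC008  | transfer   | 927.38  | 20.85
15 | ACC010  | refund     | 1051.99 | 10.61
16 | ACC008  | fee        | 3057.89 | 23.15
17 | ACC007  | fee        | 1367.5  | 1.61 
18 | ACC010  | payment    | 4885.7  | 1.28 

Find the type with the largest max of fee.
SELECT type, MAX(fee) as val
FROM transactions
GROUP BY type
ORDER BY val DESC
LIMIT 1

Result: fee with max(fee) = 23.15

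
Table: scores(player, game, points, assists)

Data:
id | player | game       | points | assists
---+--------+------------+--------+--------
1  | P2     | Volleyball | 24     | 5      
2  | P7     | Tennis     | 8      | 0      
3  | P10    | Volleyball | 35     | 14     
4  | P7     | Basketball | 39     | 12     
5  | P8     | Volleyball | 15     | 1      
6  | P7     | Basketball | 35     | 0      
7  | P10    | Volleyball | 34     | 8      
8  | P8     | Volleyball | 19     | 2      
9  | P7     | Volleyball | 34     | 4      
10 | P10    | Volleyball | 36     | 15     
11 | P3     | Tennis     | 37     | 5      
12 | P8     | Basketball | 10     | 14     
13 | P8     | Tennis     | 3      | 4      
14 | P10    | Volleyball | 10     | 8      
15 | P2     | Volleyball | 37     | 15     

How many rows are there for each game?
SELECT game, COUNT(*) as count
FROM scores
GROUP BY game

Result:
  Basketball: 3
  Tennis: 3
  Volleyball: 9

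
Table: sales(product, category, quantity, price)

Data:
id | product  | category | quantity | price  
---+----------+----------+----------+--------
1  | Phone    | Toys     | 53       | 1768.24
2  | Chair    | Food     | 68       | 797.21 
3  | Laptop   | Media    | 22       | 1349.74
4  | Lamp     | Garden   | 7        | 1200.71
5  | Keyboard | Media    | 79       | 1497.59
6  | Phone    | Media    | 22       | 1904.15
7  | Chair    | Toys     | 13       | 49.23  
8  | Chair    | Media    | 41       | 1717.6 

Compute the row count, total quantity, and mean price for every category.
SELECT category,
       COUNT(*) as cnt,
       SUM(quantity) as total_quantity,
       AVG(price) as avg_price
FROM sales
GROUP BY category

Result:
  Food: 1 records, 68 total quantity, 797.21 avg price
  Garden: 1 records, 7 total quantity, 1200.71 avg price
  Media: 4 records, 164 total quantity, 1617.27 avg price
  Toys: 2 records, 66 total quantity, 908.74 avg price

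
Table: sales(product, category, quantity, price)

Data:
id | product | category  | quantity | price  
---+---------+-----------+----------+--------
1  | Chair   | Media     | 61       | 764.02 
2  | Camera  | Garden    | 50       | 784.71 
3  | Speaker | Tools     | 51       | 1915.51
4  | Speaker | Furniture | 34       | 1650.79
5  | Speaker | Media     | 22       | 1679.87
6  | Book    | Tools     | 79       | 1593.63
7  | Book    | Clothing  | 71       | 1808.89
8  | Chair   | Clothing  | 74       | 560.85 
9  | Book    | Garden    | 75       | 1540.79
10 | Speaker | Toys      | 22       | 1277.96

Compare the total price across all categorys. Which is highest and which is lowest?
SELECT category, SUM(price)
FROM sales
GROUP BY category
ORDER BY SUM(price)

All groups:
  Toys: 1277.96
  Furniture: 1650.79
  Garden: 2325.50
  Clothing: 2369.74
  Media: 2443.89
  Tools: 3509.14

Highest: Tools (3509.14)
Lowest: Toys (1277.96)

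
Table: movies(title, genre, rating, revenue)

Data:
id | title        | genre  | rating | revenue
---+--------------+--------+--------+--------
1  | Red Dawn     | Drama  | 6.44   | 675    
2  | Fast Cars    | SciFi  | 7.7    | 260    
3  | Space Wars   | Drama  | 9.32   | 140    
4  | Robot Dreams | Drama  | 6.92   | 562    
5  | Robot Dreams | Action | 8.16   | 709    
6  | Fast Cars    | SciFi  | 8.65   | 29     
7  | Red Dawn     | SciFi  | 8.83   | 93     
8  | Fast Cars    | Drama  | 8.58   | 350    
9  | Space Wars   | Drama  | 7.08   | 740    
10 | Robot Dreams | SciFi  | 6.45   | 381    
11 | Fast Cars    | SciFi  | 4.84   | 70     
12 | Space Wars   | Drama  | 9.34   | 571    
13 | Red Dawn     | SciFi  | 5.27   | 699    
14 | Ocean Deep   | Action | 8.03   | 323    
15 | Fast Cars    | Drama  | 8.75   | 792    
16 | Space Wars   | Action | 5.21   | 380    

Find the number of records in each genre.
SELECT genre, COUNT(*) as count
FROM movies
GROUP BY genre

Result:
  Action: 3
  Drama: 7
  SciFi: 6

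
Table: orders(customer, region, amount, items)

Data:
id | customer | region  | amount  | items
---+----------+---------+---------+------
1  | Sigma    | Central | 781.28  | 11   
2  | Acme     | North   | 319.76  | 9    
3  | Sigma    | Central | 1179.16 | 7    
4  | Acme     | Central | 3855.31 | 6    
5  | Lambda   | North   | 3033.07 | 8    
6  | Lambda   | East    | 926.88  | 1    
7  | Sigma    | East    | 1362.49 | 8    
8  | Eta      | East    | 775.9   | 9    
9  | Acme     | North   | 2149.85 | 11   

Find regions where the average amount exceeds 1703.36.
SELECT region, AVG(amount)
FROM orders
GROUP BY region
HAVING AVG(amount) > 1703.36

Result:
  Central: avg=1938.58
  North: avg=1834.23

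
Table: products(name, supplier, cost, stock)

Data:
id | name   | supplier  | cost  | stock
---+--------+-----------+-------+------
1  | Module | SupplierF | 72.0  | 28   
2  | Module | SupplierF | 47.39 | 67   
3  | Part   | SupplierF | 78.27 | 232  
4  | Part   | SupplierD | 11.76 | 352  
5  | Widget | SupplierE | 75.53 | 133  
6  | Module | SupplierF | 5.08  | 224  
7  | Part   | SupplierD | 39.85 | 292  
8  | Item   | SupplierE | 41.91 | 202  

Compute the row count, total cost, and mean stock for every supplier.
SELECT supplier,
       COUNT(*) as cnt,
       SUM(cost) as total_cost,
       AVG(stock) as avg_stock
FROM products
GROUP BY supplier

Result:
  SupplierD: 2 records, 51.61 total cost, 322.00 avg stock
  SupplierE: 2 records, 117.44 total cost, 167.50 avg stock
  SupplierF: 4 records, 202.74 total cost, 137.75 avg stock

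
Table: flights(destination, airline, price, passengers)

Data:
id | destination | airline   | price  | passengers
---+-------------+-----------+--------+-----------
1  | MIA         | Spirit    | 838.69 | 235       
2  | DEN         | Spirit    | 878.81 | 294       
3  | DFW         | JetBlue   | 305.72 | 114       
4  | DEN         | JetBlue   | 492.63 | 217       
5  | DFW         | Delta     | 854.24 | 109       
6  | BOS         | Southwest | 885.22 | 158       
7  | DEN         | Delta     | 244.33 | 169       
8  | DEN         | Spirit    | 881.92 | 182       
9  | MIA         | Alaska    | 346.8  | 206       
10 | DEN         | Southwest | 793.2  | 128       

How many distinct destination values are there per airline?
SELECT airline, COUNT(DISTINCT destination)
FROM flights
GROUP BY airline

Result:
  Alaska: 1 distinct
  Delta: 2 distinct
  JetBlue: 2 distinct
  Southwest: 2 distinct
  Spirit: 2 distinct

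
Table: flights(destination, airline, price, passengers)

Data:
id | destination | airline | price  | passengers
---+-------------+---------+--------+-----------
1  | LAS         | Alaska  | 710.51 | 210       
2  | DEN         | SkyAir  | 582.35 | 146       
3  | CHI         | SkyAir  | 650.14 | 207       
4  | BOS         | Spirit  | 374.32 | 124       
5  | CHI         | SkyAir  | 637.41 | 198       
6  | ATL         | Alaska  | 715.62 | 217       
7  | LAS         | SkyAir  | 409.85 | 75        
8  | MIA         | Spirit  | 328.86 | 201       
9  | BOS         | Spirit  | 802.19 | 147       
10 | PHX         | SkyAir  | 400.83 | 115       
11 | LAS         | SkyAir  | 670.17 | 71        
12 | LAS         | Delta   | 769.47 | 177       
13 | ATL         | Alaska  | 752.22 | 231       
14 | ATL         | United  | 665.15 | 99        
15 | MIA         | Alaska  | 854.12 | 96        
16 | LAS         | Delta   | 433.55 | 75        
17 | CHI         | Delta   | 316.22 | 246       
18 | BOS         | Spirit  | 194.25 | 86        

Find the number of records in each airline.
SELECT airline, COUNT(*) as count
FROM flights
GROUP BY airline

Result:
  Alaska: 4
  Delta: 3
  SkyAir: 6
  Spirit: 4
  United: 1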